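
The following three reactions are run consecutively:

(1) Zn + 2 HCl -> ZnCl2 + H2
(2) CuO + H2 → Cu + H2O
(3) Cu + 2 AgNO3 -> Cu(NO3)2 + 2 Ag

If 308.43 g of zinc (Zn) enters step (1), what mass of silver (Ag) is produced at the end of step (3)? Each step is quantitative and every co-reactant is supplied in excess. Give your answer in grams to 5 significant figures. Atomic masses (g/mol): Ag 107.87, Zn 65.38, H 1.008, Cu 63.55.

M(Zn) = 65.38 g/mol.
M(Ag) = 107.87 g/mol.
n(Zn) = 308.43 / 65.38 = 4.71750 mol.
Reaction (1): Zn→H2 ratio 1:1 ⇒ n(H2) = 4.71750 mol.
Reaction (2): H2→Cu ratio 1:1 ⇒ n(Cu) = 4.71750 mol.
Reaction (3): Cu→Ag ratio 1:2 ⇒ n(Ag) = 9.43500 mol.
Mass of Ag = 9.43500 × 107.87 = 1017.75 g.

1017.8 g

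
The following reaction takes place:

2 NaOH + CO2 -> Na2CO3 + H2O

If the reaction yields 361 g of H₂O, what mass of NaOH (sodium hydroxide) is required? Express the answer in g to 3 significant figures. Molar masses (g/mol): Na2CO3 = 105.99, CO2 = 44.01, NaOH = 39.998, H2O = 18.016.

n(H2O) = 361.0 g / 18.016 g/mol = 20.04 mol.
From the equation the H2O:NaOH mole ratio is 1:2, so n(NaOH) = 20.04 × 2/1 = 40.08 mol.
Mass of NaOH = 40.08 mol × 39.998 g/mol = 1603 g.

1600 g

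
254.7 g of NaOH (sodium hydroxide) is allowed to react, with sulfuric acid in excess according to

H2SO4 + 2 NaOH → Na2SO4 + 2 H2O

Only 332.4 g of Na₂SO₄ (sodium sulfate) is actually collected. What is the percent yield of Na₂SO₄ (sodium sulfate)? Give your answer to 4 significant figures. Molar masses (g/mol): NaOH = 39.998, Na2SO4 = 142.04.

73.50 %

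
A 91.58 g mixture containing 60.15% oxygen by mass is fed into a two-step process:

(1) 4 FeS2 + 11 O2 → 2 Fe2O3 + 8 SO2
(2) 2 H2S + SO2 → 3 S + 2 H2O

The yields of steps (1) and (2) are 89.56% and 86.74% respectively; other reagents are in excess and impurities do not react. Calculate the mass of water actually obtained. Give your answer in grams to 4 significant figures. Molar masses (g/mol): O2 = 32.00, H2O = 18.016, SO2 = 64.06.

35.04 g

Pure O2 = 91.58 × 0.6015 = 55.085 g.
n(O2) = 55.085 / 32.00 = 1.7214 mol.
Step 1 (O2:SO2 = 11:8): theoretical n(SO2) = 1.2519 mol; at 89.56% yield, n(SO2) = 1.1212 mol.
Step 2 (SO2:H2O = 1:2): theoretical n(H2O) = 2.2425 mol, so theoretical mass = 2.2425 × 18.016 = 40.400 g.
At 86.74% yield, actual mass of H2O = 40.400 × 0.8674 = 35.043 g.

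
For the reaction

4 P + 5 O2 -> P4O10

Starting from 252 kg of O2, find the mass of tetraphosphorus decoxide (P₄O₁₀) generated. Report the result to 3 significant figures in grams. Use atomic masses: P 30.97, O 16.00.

447000 g

M(O2) = 2(16.00) = 32.00 g/mol.
M(P4O10) = 4(30.97) + 10(16.00) = 283.88 g/mol.
Convert: 252 kg = 252000 g.
n(O2) = 252000 g / 32.00 g/mol = 7875 mol.
From the equation the O2:P4O10 mole ratio is 5:1, so n(P4O10) = 7875 × 1/5 = 1575 mol.
Mass of P4O10 = 1575 mol × 283.88 g/mol = 447100 g.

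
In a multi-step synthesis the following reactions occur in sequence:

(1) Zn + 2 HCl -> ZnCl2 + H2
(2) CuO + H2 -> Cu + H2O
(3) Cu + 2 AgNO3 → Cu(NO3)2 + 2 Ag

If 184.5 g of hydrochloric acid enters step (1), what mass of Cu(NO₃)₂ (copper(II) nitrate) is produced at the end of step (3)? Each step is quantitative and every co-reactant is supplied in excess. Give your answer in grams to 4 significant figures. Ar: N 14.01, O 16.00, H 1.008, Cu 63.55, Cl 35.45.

474.6 g

M(HCl) = 1.008 + 35.45 = 36.458 g/mol.
M(Cu(NO3)2) = 63.55 + 2(14.01) + 6(16.00) = 187.57 g/mol.
n(HCl) = 184.5 / 36.458 = 5.0606 mol.
Reaction (1): HCl→H2 ratio 2:1 ⇒ n(H2) = 2.5303 mol.
Reaction (2): H2→Cu ratio 1:1 ⇒ n(Cu) = 2.5303 mol.
Reaction (3): Cu→Cu(NO3)2 ratio 1:1 ⇒ n(Cu(NO3)2) = 2.5303 mol.
Mass of Cu(NO3)2 = 2.5303 × 187.57 = 474.61 g.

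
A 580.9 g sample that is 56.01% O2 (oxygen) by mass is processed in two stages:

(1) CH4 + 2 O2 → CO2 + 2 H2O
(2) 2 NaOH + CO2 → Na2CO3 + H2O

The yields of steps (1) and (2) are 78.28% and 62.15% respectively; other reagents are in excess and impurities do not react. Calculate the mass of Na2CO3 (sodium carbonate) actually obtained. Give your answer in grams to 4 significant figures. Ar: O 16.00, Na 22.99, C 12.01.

262.1 g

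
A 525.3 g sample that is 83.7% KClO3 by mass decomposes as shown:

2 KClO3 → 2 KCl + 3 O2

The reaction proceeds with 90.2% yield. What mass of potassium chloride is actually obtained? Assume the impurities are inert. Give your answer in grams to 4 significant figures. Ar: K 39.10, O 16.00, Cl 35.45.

241.3 g

Pure KClO3 available = 525.3 g × 0.837 = 439.68 g.
M(KClO3) = 39.10 + 35.45 + 3(16.00) = 122.55 g/mol.
M(KCl) = 39.10 + 35.45 = 74.55 g/mol.
n(KClO3) = 439.68 g / 122.55 g/mol = 3.5877 mol.
From the equation the KClO3:KCl mole ratio is 2:2, so n(KCl) = 3.5877 × 2/2 = 3.5877 mol.
Mass of KCl = 3.5877 mol × 74.55 g/mol = 267.47 g.
Actual mass collected = 267.47 g × 0.902 = 241.25 g.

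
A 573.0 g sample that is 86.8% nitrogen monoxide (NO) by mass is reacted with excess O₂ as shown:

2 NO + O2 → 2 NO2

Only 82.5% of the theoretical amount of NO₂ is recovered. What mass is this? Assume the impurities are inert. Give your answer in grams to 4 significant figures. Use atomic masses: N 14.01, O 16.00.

Pure NO available = 573.0 g × 0.868 = 497.36 g.
M(NO) = 14.01 + 16.00 = 30.01 g/mol.
M(NO2) = 14.01 + 2(16.00) = 46.01 g/mol.
n(NO) = 497.36 g / 30.01 g/mol = 16.573 mol.
From the equation the NO:NO2 mole ratio is 2:2, so n(NO2) = 16.573 × 2/2 = 16.573 mol.
Mass of NO2 = 16.573 mol × 46.01 g/mol = 762.54 g.
Actual mass collected = 762.54 g × 0.825 = 629.09 g.

629.1 g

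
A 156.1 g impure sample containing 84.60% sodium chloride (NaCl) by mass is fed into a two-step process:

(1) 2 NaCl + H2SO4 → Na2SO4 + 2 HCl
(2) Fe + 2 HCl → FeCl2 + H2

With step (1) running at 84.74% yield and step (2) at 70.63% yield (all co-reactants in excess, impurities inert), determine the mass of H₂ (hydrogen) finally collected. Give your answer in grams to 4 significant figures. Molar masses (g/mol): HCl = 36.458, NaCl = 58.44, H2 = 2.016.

1.363 g

Pure NaCl = 156.1 × 0.8460 = 132.06 g.
n(NaCl) = 132.06 / 58.44 = 2.2598 mol.
Step 1 (NaCl:HCl = 2:2): theoretical n(HCl) = 2.2598 mol; at 84.74% yield, n(HCl) = 1.9149 mol.
Step 2 (HCl:H2 = 2:1): theoretical n(H2) = 0.95746 mol, so theoretical mass = 0.95746 × 2.016 = 1.9302 g.
At 70.63% yield, actual mass of H2 = 1.9302 × 0.7063 = 1.3633 g.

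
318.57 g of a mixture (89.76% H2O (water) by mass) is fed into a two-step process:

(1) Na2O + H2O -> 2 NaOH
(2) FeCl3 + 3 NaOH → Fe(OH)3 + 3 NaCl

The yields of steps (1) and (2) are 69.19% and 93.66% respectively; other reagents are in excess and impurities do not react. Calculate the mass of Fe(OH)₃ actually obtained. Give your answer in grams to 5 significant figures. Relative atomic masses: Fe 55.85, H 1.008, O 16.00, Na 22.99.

732.84 g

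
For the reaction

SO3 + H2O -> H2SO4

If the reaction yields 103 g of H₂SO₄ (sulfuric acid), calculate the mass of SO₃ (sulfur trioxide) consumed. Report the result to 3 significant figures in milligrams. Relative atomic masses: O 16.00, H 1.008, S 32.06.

84100 mg

M(H2SO4) = 2(1.008) + 32.06 + 4(16.00) = 98.076 g/mol.
M(SO3) = 32.06 + 3(16.00) = 80.06 g/mol.
n(H2SO4) = 103.0 g / 98.076 g/mol = 1.050 mol.
From the equation the H2SO4:SO3 mole ratio is 1:1, so n(SO3) = 1.050 × 1/1 = 1.050 mol.
Mass of SO3 = 1.050 mol × 80.06 g/mol = 84.08 g.
Converting to mg: 84.08 g = 84100 mg.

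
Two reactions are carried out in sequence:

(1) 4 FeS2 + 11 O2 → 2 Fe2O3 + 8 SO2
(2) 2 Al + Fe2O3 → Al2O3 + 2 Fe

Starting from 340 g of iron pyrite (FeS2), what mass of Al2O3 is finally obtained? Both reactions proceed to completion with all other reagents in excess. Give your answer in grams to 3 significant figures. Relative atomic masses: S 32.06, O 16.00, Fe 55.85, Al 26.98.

M(FeS2) = 55.85 + 2(32.06) = 119.97 g/mol.
M(Al2O3) = 2(26.98) + 3(16.00) = 101.96 g/mol.
n(FeS2) = 340.0 / 119.97 = 2.834 mol.
Step 1 gives a 4:2 ratio of FeS2 to Fe2O3, so n(Fe2O3) = 1.417 mol.
In step 2 the Fe2O3:Al2O3 ratio is 1:1, so n(Al2O3) = 1.417 mol.
Mass of Al2O3 = 1.417 × 101.96 = 144.5 g.

144 g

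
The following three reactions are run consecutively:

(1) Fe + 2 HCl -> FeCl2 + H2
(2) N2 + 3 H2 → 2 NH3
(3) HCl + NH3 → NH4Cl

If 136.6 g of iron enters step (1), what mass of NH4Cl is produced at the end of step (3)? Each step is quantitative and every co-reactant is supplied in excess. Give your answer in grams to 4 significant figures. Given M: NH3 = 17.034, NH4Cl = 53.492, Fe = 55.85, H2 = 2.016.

n(Fe) = 136.6 / 55.85 = 2.4458 mol.
Reaction (1): Fe→H2 ratio 1:1 ⇒ n(H2) = 2.4458 mol.
Reaction (2): H2→NH3 ratio 3:2 ⇒ n(NH3) = 1.6306 mol.
Reaction (3): NH3→NH4Cl ratio 1:1 ⇒ n(NH4Cl) = 1.6306 mol.
Mass of NH4Cl = 1.6306 × 53.492 = 87.222 g.

87.22 g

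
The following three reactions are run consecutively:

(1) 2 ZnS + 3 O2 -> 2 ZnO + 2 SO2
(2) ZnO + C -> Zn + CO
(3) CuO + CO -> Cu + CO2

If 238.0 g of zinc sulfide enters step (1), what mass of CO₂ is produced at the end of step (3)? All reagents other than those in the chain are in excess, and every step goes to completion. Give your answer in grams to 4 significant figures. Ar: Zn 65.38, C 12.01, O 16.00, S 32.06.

107.5 g

M(ZnS) = 65.38 + 32.06 = 97.44 g/mol.
M(CO2) = 12.01 + 2(16.00) = 44.01 g/mol.
n(ZnS) = 238.0 / 97.44 = 2.4425 mol.
Reaction (1): ZnS→ZnO ratio 2:2 ⇒ n(ZnO) = 2.4425 mol.
Reaction (2): ZnO→CO ratio 1:1 ⇒ n(CO) = 2.4425 mol.
Reaction (3): CO→CO2 ratio 1:1 ⇒ n(CO2) = 2.4425 mol.
Mass of CO2 = 2.4425 × 44.01 = 107.50 g.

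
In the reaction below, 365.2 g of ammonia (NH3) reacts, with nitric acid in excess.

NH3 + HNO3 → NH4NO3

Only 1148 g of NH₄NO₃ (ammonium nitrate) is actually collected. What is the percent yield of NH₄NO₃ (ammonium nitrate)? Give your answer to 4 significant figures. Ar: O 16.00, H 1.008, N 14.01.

66.89 %

M(NH3) = 14.01 + 3(1.008) = 17.034 g/mol.
M(NH4NO3) = 2(14.01) + 4(1.008) + 3(16.00) = 80.052 g/mol.
n(NH3) = 365.20 g / 17.034 g/mol = 21.439 mol.
From the equation the NH3:NH4NO3 mole ratio is 1:1, so n(NH4NO3) = 21.439 × 1/1 = 21.439 mol.
Mass of NH4NO3 = 21.439 mol × 80.052 g/mol = 1716.3 g.
This is the theoretical yield. Percent yield = 1148 g / 1716.3 g × 100% = 66.889%.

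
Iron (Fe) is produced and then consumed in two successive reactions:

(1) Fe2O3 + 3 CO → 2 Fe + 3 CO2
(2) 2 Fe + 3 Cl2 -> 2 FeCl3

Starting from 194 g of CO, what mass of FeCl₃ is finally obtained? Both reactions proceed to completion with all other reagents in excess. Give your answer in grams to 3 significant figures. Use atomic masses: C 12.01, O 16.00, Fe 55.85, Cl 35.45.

M(CO) = 12.01 + 16.00 = 28.01 g/mol.
M(FeCl3) = 55.85 + 3(35.45) = 162.20 g/mol.
n(CO) = 194.0 / 28.01 = 6.926 mol.
Step 1 gives a 3:2 ratio of CO to Fe, so n(Fe) = 4.617 mol.
In step 2 the Fe:FeCl3 ratio is 2:2, so n(FeCl3) = 4.617 mol.
Mass of FeCl3 = 4.617 × 162.20 = 748.9 g.

749 g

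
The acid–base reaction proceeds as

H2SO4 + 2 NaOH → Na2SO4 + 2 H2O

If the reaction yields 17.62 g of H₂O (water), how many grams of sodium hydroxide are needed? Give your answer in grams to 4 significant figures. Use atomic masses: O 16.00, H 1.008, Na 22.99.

M(H2O) = 2(1.008) + 16.00 = 18.016 g/mol.
M(NaOH) = 22.99 + 16.00 + 1.008 = 39.998 g/mol.
n(H2O) = 17.620 g / 18.016 g/mol = 0.97802 mol.
From the equation the H2O:NaOH mole ratio is 2:2, so n(NaOH) = 0.97802 × 2/2 = 0.97802 mol.
Mass of NaOH = 0.97802 mol × 39.998 g/mol = 39.119 g.

39.12 g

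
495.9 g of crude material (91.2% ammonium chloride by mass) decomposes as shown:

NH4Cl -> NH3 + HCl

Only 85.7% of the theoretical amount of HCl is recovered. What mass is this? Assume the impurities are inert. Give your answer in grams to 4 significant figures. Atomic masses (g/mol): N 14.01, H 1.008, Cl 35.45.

264.2 g

Pure NH4Cl available = 495.9 g × 0.912 = 452.26 g.
M(NH4Cl) = 14.01 + 4(1.008) + 35.45 = 53.492 g/mol.
M(HCl) = 1.008 + 35.45 = 36.458 g/mol.
n(NH4Cl) = 452.26 g / 53.492 g/mol = 8.4547 mol.
From the equation the NH4Cl:HCl mole ratio is 1:1, so n(HCl) = 8.4547 × 1/1 = 8.4547 mol.
Mass of HCl = 8.4547 mol × 36.458 g/mol = 308.24 g.
Actual mass collected = 308.24 g × 0.857 = 264.16 g.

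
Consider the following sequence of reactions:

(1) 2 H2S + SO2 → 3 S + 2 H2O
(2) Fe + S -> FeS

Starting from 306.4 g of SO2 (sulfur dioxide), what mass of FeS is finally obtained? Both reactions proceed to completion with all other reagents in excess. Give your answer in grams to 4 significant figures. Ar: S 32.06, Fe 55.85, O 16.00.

1261 g

M(SO2) = 32.06 + 2(16.00) = 64.06 g/mol.
M(FeS) = 55.85 + 32.06 = 87.91 g/mol.
n(SO2) = 306.40 / 64.06 = 4.7830 mol.
Step 1 gives a 1:3 ratio of SO2 to S, so n(S) = 14.349 mol.
In step 2 the S:FeS ratio is 1:1, so n(FeS) = 14.349 mol.
Mass of FeS = 14.349 × 87.91 = 1261.4 g.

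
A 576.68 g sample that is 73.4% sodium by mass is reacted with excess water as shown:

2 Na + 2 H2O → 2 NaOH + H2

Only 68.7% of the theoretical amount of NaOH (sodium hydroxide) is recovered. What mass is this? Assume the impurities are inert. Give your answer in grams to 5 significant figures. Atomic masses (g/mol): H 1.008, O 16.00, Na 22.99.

505.93 g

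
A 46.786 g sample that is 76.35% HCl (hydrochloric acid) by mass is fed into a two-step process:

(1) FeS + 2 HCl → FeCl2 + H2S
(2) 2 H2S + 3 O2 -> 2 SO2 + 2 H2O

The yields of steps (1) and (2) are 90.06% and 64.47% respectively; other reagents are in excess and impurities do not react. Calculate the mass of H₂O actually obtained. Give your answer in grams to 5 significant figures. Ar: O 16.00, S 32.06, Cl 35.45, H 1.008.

Pure HCl = 46.786 × 0.7635 = 35.7211 g.
M(HCl) = 1.008 + 35.45 = 36.458 g/mol.
M(H2O) = 2(1.008) + 16.00 = 18.016 g/mol.
n(HCl) = 35.7211 / 36.458 = 0.979788 mol.
Step 1 (HCl:H2S = 2:1): theoretical n(H2S) = 0.489894 mol; at 90.06% yield, n(H2S) = 0.441199 mol.
Step 2 (H2S:H2O = 2:2): theoretical n(H2O) = 0.441199 mol, so theoretical mass = 0.441199 × 18.016 = 7.94863 g.
At 64.47% yield, actual mass of H2O = 7.94863 × 0.6447 = 5.12448 g.

5.1245 g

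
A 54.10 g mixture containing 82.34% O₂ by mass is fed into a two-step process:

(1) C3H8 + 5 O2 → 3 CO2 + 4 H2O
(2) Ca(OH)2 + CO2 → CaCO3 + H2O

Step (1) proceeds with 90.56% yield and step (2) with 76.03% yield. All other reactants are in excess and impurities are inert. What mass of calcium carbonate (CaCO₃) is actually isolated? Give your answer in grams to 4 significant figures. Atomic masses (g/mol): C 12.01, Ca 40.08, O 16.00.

57.56 g

Pure O2 = 54.10 × 0.8234 = 44.546 g.
M(O2) = 2(16.00) = 32.00 g/mol.
M(CaCO3) = 40.08 + 12.01 + 3(16.00) = 100.09 g/mol.
n(O2) = 44.546 / 32.00 = 1.3921 mol.
Step 1 (O2:CO2 = 5:3): theoretical n(CO2) = 0.83524 mol; at 90.56% yield, n(CO2) = 0.75639 mol.
Step 2 (CO2:CaCO3 = 1:1): theoretical n(CaCO3) = 0.75639 mol, so theoretical mass = 0.75639 × 100.09 = 75.707 g.
At 76.03% yield, actual mass of CaCO3 = 75.707 × 0.7603 = 57.560 g.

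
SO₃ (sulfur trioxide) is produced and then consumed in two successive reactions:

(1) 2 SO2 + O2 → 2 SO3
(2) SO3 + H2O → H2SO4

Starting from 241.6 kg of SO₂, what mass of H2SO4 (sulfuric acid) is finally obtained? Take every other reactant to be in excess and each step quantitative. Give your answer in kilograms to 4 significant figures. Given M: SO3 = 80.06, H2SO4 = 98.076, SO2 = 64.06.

369.9 kg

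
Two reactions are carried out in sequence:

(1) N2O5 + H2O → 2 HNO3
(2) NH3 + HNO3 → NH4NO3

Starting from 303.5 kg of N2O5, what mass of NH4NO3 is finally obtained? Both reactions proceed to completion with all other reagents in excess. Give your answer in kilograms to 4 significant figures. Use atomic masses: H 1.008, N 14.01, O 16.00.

449.8 kg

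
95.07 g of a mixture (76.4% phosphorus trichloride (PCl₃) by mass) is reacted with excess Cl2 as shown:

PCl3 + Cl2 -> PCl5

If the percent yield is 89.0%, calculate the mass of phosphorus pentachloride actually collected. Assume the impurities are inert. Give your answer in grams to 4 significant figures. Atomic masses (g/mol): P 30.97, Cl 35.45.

98.02 g

Pure PCl3 available = 95.07 g × 0.764 = 72.633 g.
M(PCl3) = 30.97 + 3(35.45) = 137.32 g/mol.
M(PCl5) = 30.97 + 5(35.45) = 208.22 g/mol.
n(PCl3) = 72.633 g / 137.32 g/mol = 0.52894 mol.
From the equation the PCl3:PCl5 mole ratio is 1:1, so n(PCl5) = 0.52894 × 1/1 = 0.52894 mol.
Mass of PCl5 = 0.52894 mol × 208.22 g/mol = 110.14 g.
Actual mass collected = 110.14 g × 0.890 = 98.020 g.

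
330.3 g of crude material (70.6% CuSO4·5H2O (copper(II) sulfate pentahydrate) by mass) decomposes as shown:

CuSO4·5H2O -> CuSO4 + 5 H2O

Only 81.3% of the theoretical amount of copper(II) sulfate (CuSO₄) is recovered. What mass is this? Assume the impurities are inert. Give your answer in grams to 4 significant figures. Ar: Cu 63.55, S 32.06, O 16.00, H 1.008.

Pure CuSO4·5H2O available = 330.3 g × 0.706 = 233.19 g.
M(CuSO4·5H2O) = 63.55 + 32.06 + 9(16.00) + 10(1.008) = 249.69 g/mol.
M(CuSO4) = 63.55 + 32.06 + 4(16.00) = 159.61 g/mol.
n(CuSO4·5H2O) = 233.19 g / 249.69 g/mol = 0.93393 mol.
From the equation the CuSO4·5H2O:CuSO4 mole ratio is 1:1, so n(CuSO4) = 0.93393 × 1/1 = 0.93393 mol.
Mass of CuSO4 = 0.93393 mol × 159.61 g/mol = 149.06 g.
Actual mass collected = 149.06 g × 0.813 = 121.19 g.

121.2 g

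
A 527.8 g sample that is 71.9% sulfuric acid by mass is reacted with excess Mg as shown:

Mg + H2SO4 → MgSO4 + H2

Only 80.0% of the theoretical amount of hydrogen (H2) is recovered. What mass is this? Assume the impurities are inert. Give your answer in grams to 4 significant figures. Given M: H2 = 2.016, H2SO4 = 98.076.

6.240 g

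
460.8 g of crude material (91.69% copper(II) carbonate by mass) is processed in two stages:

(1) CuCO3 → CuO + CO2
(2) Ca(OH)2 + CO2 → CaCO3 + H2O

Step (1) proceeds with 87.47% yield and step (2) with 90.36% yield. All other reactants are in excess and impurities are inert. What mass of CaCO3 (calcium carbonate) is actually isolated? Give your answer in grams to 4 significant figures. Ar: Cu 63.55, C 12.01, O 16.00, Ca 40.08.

270.5 g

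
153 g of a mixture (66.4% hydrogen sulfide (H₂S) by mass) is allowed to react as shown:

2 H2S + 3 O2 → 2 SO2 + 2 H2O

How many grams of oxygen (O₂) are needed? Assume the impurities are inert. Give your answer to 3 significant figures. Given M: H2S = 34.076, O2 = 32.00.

Mass of pure H2S = 153 g × 0.664 = 101.6 g.
n(H2S) = 101.6 g / 34.076 g/mol = 2.981 mol.
From the equation the H2S:O2 mole ratio is 2:3, so n(O2) = 2.981 × 3/2 = 4.472 mol.
Mass of O2 = 4.472 mol × 32.00 g/mol = 143.1 g.

143 g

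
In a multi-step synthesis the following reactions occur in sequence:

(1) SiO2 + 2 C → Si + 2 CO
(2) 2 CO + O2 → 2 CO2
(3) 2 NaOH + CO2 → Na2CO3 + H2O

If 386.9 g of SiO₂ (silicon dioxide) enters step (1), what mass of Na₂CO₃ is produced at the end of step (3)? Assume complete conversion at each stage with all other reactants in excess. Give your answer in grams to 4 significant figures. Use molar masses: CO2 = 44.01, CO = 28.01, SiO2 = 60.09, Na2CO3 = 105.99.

1365 g

n(SiO2) = 386.9 / 60.09 = 6.4387 mol.
Reaction (1): SiO2→CO ratio 1:2 ⇒ n(CO) = 12.877 mol.
Reaction (2): CO→CO2 ratio 2:2 ⇒ n(CO2) = 12.877 mol.
Reaction (3): CO2→Na2CO3 ratio 1:1 ⇒ n(Na2CO3) = 12.877 mol.
Mass of Na2CO3 = 12.877 × 105.99 = 1364.9 g.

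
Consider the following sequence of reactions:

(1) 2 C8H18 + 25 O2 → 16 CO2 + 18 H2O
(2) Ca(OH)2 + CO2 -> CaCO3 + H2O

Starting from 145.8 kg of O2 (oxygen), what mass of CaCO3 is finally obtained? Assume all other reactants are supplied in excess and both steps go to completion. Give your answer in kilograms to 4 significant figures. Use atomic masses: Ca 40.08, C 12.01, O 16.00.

291.9 kg

M(O2) = 2(16.00) = 32.00 g/mol.
M(CaCO3) = 40.08 + 12.01 + 3(16.00) = 100.09 g/mol.
145.8 kg = 145800 g.
n(O2) = 145800 / 32.00 = 4556.2 mol.
Step 1 gives a 25:16 ratio of O2 to CO2, so n(CO2) = 2916.0 mol.
In step 2 the CO2:CaCO3 ratio is 1:1, so n(CaCO3) = 2916.0 mol.
Mass of CaCO3 = 2916.0 × 100.09 = 291860 g = 291.9 kg.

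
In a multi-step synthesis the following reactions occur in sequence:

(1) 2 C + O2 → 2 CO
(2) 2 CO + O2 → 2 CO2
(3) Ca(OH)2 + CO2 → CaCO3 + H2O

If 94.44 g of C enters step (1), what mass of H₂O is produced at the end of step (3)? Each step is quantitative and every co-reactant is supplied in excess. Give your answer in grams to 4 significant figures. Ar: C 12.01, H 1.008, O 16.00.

141.7 g

M(C) = 12.01 g/mol.
M(H2O) = 2(1.008) + 16.00 = 18.016 g/mol.
n(C) = 94.44 / 12.01 = 7.8634 mol.
Reaction (1): C→CO ratio 2:2 ⇒ n(CO) = 7.8634 mol.
Reaction (2): CO→CO2 ratio 2:2 ⇒ n(CO2) = 7.8634 mol.
Reaction (3): CO2→H2O ratio 1:1 ⇒ n(H2O) = 7.8634 mol.
Mass of H2O = 7.8634 × 18.016 = 141.67 g.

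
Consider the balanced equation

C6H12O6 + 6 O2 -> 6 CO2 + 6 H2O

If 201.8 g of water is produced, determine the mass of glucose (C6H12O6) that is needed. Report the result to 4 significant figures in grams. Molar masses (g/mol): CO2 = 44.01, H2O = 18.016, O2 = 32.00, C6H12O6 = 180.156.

336.3 g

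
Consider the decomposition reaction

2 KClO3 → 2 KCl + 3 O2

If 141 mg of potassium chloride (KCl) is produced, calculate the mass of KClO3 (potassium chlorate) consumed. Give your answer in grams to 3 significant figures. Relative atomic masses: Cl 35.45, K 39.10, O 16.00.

0.232 g

M(KCl) = 39.10 + 35.45 = 74.55 g/mol.
M(KClO3) = 39.10 + 35.45 + 3(16.00) = 122.55 g/mol.
Convert: 141 mg = 0.1410 g.
n(KCl) = 0.1410 g / 74.55 g/mol = 0.001891 mol.
From the equation the KCl:KClO3 mole ratio is 2:2, so n(KClO3) = 0.001891 × 2/2 = 0.001891 mol.
Mass of KClO3 = 0.001891 mol × 122.55 g/mol = 0.2318 g.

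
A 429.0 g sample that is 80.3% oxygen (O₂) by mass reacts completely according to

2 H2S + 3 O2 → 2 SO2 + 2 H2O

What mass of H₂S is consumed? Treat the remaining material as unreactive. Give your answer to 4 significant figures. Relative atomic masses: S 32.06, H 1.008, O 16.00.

Mass of pure O2 = 429.0 g × 0.803 = 344.49 g.
M(O2) = 2(16.00) = 32.00 g/mol.
M(H2S) = 2(1.008) + 32.06 = 34.076 g/mol.
n(O2) = 344.49 g / 32.00 g/mol = 10.765 mol.
From the equation the O2:H2S mole ratio is 3:2, so n(H2S) = 10.765 × 2/3 = 7.1768 mol.
Mass of H2S = 7.1768 mol × 34.076 g/mol = 244.56 g.

244.6 g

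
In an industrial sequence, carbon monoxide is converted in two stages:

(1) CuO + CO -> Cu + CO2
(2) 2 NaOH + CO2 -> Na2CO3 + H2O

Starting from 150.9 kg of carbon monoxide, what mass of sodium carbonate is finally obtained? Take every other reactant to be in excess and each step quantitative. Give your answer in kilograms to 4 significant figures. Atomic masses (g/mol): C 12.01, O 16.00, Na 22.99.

571.0 kg

M(CO) = 12.01 + 16.00 = 28.01 g/mol.
M(Na2CO3) = 2(22.99) + 12.01 + 3(16.00) = 105.99 g/mol.
150.9 kg = 150900 g.
n(CO) = 150900 / 28.01 = 5387.4 mol.
Step 1 gives a 1:1 ratio of CO to CO2, so n(CO2) = 5387.4 mol.
In step 2 the CO2:Na2CO3 ratio is 1:1, so n(Na2CO3) = 5387.4 mol.
Mass of Na2CO3 = 5387.4 × 105.99 = 571010 g = 571.0 kg.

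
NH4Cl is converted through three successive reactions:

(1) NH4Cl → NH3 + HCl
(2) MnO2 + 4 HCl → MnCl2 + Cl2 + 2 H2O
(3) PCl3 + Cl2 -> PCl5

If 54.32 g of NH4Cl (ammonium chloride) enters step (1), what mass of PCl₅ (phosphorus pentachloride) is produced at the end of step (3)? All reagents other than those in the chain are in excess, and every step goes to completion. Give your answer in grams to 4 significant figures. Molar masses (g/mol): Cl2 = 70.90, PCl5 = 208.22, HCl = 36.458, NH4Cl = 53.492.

52.86 g

n(NH4Cl) = 54.32 / 53.492 = 1.0155 mol.
Reaction (1): NH4Cl→HCl ratio 1:1 ⇒ n(HCl) = 1.0155 mol.
Reaction (2): HCl→Cl2 ratio 4:1 ⇒ n(Cl2) = 0.25387 mol.
Reaction (3): Cl2→PCl5 ratio 1:1 ⇒ n(PCl5) = 0.25387 mol.
Mass of PCl5 = 0.25387 × 208.22 = 52.861 g.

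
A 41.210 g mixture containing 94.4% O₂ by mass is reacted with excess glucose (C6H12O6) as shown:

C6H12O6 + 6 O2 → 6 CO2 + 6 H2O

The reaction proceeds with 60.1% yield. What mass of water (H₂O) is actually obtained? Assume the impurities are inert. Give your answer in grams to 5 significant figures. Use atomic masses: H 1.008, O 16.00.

13.163 g

Pure O2 available = 41.210 g × 0.944 = 38.9022 g.
M(O2) = 2(16.00) = 32.00 g/mol.
M(H2O) = 2(1.008) + 16.00 = 18.016 g/mol.
n(O2) = 38.9022 g / 32.00 g/mol = 1.21569 mol.
From the equation the O2:H2O mole ratio is 6:6, so n(H2O) = 1.21569 × 6/6 = 1.21569 mol.
Mass of H2O = 1.21569 mol × 18.016 g/mol = 21.9020 g.
Actual mass collected = 21.9020 g × 0.601 = 13.1631 g.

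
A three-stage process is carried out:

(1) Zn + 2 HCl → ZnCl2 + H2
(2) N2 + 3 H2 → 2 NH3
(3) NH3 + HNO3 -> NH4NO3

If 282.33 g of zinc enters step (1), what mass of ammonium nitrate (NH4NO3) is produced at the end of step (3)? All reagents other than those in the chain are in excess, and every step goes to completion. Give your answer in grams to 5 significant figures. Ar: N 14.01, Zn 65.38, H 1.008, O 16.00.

230.46 g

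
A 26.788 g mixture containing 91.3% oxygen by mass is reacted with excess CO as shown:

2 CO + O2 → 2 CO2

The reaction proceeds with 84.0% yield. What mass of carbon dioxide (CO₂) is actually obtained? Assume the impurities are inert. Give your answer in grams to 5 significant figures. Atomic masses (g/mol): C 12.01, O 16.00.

56.510 g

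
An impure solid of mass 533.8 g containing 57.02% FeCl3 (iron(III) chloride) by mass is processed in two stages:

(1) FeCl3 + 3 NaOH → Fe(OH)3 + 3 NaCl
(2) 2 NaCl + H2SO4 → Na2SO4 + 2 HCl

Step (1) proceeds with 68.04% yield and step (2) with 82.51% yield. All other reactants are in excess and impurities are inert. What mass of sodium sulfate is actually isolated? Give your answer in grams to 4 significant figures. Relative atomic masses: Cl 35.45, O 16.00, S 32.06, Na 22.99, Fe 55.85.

224.5 g

Pure FeCl3 = 533.8 × 0.5702 = 304.37 g.
M(FeCl3) = 55.85 + 3(35.45) = 162.20 g/mol.
M(Na2SO4) = 2(22.99) + 32.06 + 4(16.00) = 142.04 g/mol.
n(FeCl3) = 304.37 / 162.20 = 1.8765 mol.
Step 1 (FeCl3:NaCl = 1:3): theoretical n(NaCl) = 5.6296 mol; at 68.04% yield, n(NaCl) = 3.8304 mol.
Step 2 (NaCl:Na2SO4 = 2:1): theoretical n(Na2SO4) = 1.9152 mol, so theoretical mass = 1.9152 × 142.04 = 272.03 g.
At 82.51% yield, actual mass of Na2SO4 = 272.03 × 0.8251 = 224.45 g.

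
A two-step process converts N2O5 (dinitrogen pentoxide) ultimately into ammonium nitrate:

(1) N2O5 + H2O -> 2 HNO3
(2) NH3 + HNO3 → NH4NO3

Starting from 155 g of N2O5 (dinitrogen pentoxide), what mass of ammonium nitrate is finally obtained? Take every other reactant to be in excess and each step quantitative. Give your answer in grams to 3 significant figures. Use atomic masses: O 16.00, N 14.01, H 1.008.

230 g

M(N2O5) = 2(14.01) + 5(16.00) = 108.02 g/mol.
M(NH4NO3) = 2(14.01) + 4(1.008) + 3(16.00) = 80.052 g/mol.
n(N2O5) = 155.0 / 108.02 = 1.435 mol.
Step 1 gives a 1:2 ratio of N2O5 to HNO3, so n(HNO3) = 2.870 mol.
In step 2 the HNO3:NH4NO3 ratio is 1:1, so n(NH4NO3) = 2.870 mol.
Mass of NH4NO3 = 2.870 × 80.052 = 229.7 g.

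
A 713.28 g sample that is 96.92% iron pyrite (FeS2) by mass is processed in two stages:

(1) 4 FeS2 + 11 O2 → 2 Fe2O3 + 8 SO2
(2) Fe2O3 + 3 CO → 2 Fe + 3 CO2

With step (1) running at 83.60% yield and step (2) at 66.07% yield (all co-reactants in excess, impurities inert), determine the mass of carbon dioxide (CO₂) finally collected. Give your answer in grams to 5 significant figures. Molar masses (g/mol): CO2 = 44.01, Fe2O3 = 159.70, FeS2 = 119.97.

Pure FeS2 = 713.28 × 0.9692 = 691.311 g.
n(FeS2) = 691.311 / 119.97 = 5.76237 mol.
Step 1 (FeS2:Fe2O3 = 4:2): theoretical n(Fe2O3) = 2.88118 mol; at 83.60% yield, n(Fe2O3) = 2.40867 mol.
Step 2 (Fe2O3:CO2 = 1:3): theoretical n(CO2) = 7.22601 mol, so theoretical mass = 7.22601 × 44.01 = 318.017 g.
At 66.07% yield, actual mass of CO2 = 318.017 × 0.6607 = 210.114 g.

210.11 g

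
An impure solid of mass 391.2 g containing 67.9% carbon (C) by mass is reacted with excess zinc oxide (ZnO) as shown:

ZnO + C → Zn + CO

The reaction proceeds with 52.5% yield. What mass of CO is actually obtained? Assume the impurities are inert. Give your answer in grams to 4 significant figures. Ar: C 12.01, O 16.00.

325.2 g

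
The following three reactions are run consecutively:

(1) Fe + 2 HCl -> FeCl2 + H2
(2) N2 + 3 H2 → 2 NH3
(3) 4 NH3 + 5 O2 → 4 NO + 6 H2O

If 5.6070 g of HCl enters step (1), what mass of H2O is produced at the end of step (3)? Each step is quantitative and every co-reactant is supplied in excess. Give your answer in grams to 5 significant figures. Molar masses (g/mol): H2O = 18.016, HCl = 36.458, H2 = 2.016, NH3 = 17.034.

1.3854 g

n(HCl) = 5.6070 / 36.458 = 0.153793 mol.
Reaction (1): HCl→H2 ratio 2:1 ⇒ n(H2) = 0.0768967 mol.
Reaction (2): H2→NH3 ratio 3:2 ⇒ n(NH3) = 0.0512645 mol.
Reaction (3): NH3→H2O ratio 4:6 ⇒ n(H2O) = 0.0768967 mol.
Mass of H2O = 0.0768967 × 18.016 = 1.38537 g.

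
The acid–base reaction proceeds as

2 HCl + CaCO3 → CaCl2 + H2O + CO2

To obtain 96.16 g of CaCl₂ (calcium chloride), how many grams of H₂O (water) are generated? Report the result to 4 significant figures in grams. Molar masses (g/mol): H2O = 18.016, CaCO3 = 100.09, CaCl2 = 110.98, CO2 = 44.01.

n(CaCl2) = 96.160 g / 110.98 g/mol = 0.86646 mol.
From the equation the CaCl2:H2O mole ratio is 1:1, so n(H2O) = 0.86646 × 1/1 = 0.86646 mol.
Mass of H2O = 0.86646 mol × 18.016 g/mol = 15.610 g.

15.61 g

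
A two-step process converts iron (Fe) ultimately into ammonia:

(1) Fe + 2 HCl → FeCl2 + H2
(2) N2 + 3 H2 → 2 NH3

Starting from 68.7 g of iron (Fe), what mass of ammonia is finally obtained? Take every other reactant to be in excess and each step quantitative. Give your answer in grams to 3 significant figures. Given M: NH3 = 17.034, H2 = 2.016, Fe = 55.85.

14.0 g

n(Fe) = 68.70 / 55.85 = 1.230 mol.
Step 1 gives a 1:1 ratio of Fe to H2, so n(H2) = 1.230 mol.
In step 2 the H2:NH3 ratio is 3:2, so n(NH3) = 0.8201 mol.
Mass of NH3 = 0.8201 × 17.034 = 13.97 g.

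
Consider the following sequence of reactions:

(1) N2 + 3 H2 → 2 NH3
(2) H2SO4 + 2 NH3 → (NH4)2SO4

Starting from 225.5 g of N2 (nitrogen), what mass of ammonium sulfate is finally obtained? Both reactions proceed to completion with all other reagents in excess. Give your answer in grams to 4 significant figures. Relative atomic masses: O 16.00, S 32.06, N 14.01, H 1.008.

1063 g

M(N2) = 2(14.01) = 28.02 g/mol.
M((NH4)2SO4) = 2(14.01) + 8(1.008) + 32.06 + 4(16.00) = 132.144 g/mol.
n(N2) = 225.50 / 28.02 = 8.0478 mol.
Step 1 gives a 1:2 ratio of N2 to NH3, so n(NH3) = 16.096 mol.
In step 2 the NH3:(NH4)2SO4 ratio is 2:1, so n((NH4)2SO4) = 8.0478 mol.
Mass of (NH4)2SO4 = 8.0478 × 132.144 = 1063.5 g.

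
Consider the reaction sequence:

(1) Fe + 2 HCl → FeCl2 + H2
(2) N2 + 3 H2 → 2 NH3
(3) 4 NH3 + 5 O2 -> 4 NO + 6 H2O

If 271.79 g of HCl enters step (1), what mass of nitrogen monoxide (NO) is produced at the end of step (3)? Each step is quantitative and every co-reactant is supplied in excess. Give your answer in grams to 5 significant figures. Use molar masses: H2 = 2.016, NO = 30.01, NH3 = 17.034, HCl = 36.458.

74.574 g

n(HCl) = 271.79 / 36.458 = 7.45488 mol.
Reaction (1): HCl→H2 ratio 2:1 ⇒ n(H2) = 3.72744 mol.
Reaction (2): H2→NH3 ratio 3:2 ⇒ n(NH3) = 2.48496 mol.
Reaction (3): NH3→NO ratio 4:4 ⇒ n(NO) = 2.48496 mol.
Mass of NO = 2.48496 × 30.01 = 74.5736 g.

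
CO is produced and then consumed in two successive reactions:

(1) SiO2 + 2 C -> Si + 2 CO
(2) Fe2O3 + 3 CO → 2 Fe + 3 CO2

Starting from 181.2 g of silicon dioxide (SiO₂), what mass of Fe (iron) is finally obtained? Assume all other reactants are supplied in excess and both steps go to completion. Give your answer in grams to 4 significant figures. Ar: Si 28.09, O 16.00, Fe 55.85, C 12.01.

M(SiO2) = 28.09 + 2(16.00) = 60.09 g/mol.
M(Fe) = 55.85 g/mol.
n(SiO2) = 181.20 / 60.09 = 3.0155 mol.
Step 1 gives a 1:2 ratio of SiO2 to CO, so n(CO) = 6.0310 mol.
In step 2 the CO:Fe ratio is 3:2, so n(Fe) = 4.0206 mol.
Mass of Fe = 4.0206 × 55.85 = 224.55 g.

224.6 g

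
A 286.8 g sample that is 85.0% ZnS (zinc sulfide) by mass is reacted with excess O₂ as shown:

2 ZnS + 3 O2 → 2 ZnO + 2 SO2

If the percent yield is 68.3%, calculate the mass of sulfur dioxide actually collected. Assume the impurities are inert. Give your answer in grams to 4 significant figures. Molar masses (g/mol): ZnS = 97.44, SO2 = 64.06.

109.5 g

Pure ZnS available = 286.8 g × 0.850 = 243.78 g.
n(ZnS) = 243.78 g / 97.44 g/mol = 2.5018 mol.
From the equation the ZnS:SO2 mole ratio is 2:2, so n(SO2) = 2.5018 × 2/2 = 2.5018 mol.
Mass of SO2 = 2.5018 mol × 64.06 g/mol = 160.27 g.
Actual mass collected = 160.27 g × 0.683 = 109.46 g.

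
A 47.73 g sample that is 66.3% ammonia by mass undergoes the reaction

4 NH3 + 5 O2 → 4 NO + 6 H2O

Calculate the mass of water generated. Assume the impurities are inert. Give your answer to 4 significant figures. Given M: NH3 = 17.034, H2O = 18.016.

Mass of pure NH3 = 47.73 g × 0.663 = 31.645 g.
n(NH3) = 31.645 g / 17.034 g/mol = 1.8578 mol.
From the equation the NH3:H2O mole ratio is 4:6, so n(H2O) = 1.8578 × 6/4 = 2.7866 mol.
Mass of H2O = 2.7866 mol × 18.016 g/mol = 50.204 g.

50.20 g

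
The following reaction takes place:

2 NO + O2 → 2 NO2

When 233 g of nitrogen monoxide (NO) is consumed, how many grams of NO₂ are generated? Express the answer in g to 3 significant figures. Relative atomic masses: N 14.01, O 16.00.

M(NO) = 14.01 + 16.00 = 30.01 g/mol.
M(NO2) = 14.01 + 2(16.00) = 46.01 g/mol.
n(NO) = 233.0 g / 30.01 g/mol = 7.764 mol.
From the equation the NO:NO2 mole ratio is 2:2, so n(NO2) = 7.764 × 2/2 = 7.764 mol.
Mass of NO2 = 7.764 mol × 46.01 g/mol = 357.2 g.

357 g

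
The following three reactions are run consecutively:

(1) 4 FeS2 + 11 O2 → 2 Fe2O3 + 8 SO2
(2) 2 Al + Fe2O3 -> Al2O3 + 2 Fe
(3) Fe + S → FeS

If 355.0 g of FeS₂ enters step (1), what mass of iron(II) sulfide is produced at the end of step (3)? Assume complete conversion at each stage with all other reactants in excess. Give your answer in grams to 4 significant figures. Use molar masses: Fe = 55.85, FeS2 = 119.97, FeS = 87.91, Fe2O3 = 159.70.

260.1 g

n(FeS2) = 355.0 / 119.97 = 2.9591 mol.
Reaction (1): FeS2→Fe2O3 ratio 4:2 ⇒ n(Fe2O3) = 1.4795 mol.
Reaction (2): Fe2O3→Fe ratio 1:2 ⇒ n(Fe) = 2.9591 mol.
Reaction (3): Fe→FeS ratio 1:1 ⇒ n(FeS) = 2.9591 mol.
Mass of FeS = 2.9591 × 87.91 = 260.13 g.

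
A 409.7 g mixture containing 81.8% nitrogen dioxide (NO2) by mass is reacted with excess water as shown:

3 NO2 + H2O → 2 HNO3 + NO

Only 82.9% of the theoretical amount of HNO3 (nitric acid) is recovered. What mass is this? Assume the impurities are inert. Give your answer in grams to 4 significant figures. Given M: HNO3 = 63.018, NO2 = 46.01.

Pure NO2 available = 409.7 g × 0.818 = 335.13 g.
n(NO2) = 335.13 g / 46.01 g/mol = 7.2840 mol.
From the equation the NO2:HNO3 mole ratio is 3:2, so n(HNO3) = 7.2840 × 2/3 = 4.8560 mol.
Mass of HNO3 = 4.8560 mol × 63.018 g/mol = 306.01 g.
Actual mass collected = 306.01 g × 0.829 = 253.69 g.

253.7 g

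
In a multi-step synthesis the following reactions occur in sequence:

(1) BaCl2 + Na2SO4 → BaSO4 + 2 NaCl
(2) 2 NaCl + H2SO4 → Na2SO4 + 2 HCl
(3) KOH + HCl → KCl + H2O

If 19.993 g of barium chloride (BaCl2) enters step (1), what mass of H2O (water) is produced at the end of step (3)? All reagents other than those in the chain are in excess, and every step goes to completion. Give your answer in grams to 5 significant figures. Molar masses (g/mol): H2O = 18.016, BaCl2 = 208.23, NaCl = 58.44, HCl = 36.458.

n(BaCl2) = 19.993 / 208.23 = 0.0960140 mol.
Reaction (1): BaCl2→NaCl ratio 1:2 ⇒ n(NaCl) = 0.192028 mol.
Reaction (2): NaCl→HCl ratio 2:2 ⇒ n(HCl) = 0.192028 mol.
Reaction (3): HCl→H2O ratio 1:1 ⇒ n(H2O) = 0.192028 mol.
Mass of H2O = 0.192028 × 18.016 = 3.45958 g.

3.4596 g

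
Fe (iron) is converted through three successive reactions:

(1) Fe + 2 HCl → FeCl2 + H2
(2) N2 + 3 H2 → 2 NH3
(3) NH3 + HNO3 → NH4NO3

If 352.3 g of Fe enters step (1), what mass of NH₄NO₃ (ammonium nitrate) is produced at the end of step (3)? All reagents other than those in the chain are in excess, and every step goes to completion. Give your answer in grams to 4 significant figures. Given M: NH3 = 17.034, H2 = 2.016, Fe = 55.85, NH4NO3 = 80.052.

n(Fe) = 352.3 / 55.85 = 6.3080 mol.
Reaction (1): Fe→H2 ratio 1:1 ⇒ n(H2) = 6.3080 mol.
Reaction (2): H2→NH3 ratio 3:2 ⇒ n(NH3) = 4.2053 mol.
Reaction (3): NH3→NH4NO3 ratio 1:1 ⇒ n(NH4NO3) = 4.2053 mol.
Mass of NH4NO3 = 4.2053 × 80.052 = 336.64 g.

336.6 g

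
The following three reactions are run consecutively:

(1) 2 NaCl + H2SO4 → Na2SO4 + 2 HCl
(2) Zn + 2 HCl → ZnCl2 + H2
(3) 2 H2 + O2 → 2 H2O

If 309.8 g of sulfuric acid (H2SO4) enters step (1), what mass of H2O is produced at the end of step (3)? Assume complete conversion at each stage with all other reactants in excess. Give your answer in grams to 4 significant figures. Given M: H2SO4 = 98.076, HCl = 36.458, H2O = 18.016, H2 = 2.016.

n(H2SO4) = 309.8 / 98.076 = 3.1588 mol.
Reaction (1): H2SO4→HCl ratio 1:2 ⇒ n(HCl) = 6.3175 mol.
Reaction (2): HCl→H2 ratio 2:1 ⇒ n(H2) = 3.1588 mol.
Reaction (3): H2→H2O ratio 2:2 ⇒ n(H2O) = 3.1588 mol.
Mass of H2O = 3.1588 × 18.016 = 56.908 g.

56.91 g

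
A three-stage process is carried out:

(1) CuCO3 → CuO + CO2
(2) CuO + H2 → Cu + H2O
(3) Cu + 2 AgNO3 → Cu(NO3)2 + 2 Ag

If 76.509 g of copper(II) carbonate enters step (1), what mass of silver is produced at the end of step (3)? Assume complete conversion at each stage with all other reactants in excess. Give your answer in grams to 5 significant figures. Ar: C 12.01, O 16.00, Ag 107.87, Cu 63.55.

M(CuCO3) = 63.55 + 12.01 + 3(16.00) = 123.56 g/mol.
M(Ag) = 107.87 g/mol.
n(CuCO3) = 76.509 / 123.56 = 0.619205 mol.
Reaction (1): CuCO3→CuO ratio 1:1 ⇒ n(CuO) = 0.619205 mol.
Reaction (2): CuO→Cu ratio 1:1 ⇒ n(Cu) = 0.619205 mol.
Reaction (3): Cu→Ag ratio 1:2 ⇒ n(Ag) = 1.23841 mol.
Mass of Ag = 1.23841 × 107.87 = 133.587 g.

133.59 g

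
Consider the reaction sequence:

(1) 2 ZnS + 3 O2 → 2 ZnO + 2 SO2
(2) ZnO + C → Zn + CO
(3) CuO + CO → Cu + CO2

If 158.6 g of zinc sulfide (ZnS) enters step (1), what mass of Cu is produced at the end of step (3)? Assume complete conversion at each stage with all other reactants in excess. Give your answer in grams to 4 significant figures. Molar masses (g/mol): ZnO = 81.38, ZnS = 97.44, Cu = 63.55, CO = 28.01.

n(ZnS) = 158.6 / 97.44 = 1.6277 mol.
Reaction (1): ZnS→ZnO ratio 2:2 ⇒ n(ZnO) = 1.6277 mol.
Reaction (2): ZnO→CO ratio 1:1 ⇒ n(CO) = 1.6277 mol.
Reaction (3): CO→Cu ratio 1:1 ⇒ n(Cu) = 1.6277 mol.
Mass of Cu = 1.6277 × 63.55 = 103.44 g.

103.4 g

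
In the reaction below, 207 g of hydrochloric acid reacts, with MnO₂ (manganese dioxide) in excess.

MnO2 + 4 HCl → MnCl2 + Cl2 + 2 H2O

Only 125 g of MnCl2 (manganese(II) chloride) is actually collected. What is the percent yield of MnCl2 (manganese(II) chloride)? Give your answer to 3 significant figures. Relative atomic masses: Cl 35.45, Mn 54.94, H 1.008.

70.0 %

M(HCl) = 1.008 + 35.45 = 36.458 g/mol.
M(MnCl2) = 54.94 + 2(35.45) = 125.84 g/mol.
n(HCl) = 207.0 g / 36.458 g/mol = 5.678 mol.
From the equation the HCl:MnCl2 mole ratio is 4:1, so n(MnCl2) = 5.678 × 1/4 = 1.419 mol.
Mass of MnCl2 = 1.419 mol × 125.84 g/mol = 178.6 g.
This is the theoretical yield. Percent yield = 125 g / 178.6 g × 100% = 69.98%.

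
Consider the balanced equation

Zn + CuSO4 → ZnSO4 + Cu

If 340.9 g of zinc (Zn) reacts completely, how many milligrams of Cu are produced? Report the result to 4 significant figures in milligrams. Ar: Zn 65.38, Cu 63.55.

331400 mg

M(Zn) = 65.38 g/mol.
M(Cu) = 63.55 g/mol.
n(Zn) = 340.90 g / 65.38 g/mol = 5.2141 mol.
From the equation the Zn:Cu mole ratio is 1:1, so n(Cu) = 5.2141 × 1/1 = 5.2141 mol.
Mass of Cu = 5.2141 mol × 63.55 g/mol = 331.36 g.
Converting to mg: 331.36 g = 331400 mg.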